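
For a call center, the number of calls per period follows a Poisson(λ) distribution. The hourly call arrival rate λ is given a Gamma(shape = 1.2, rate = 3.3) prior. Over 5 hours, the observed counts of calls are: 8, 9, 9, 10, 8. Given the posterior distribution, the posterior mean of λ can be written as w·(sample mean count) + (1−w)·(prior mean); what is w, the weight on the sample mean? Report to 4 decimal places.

With a Gamma(shape α, rate β) prior, the Poisson likelihood is conjugate: the posterior is Gamma(α + ΣXᵢ, β + n).
Posterior mean = (α₀+S)/(β₀+n) = [n/(β₀+n)]·(S/n) + [β₀/(β₀+n)]·(α₀/β₀), so only n and β₀ enter the weight.
Weight on data w = n/(β₀+n) = 5/(3.3+5) = 5/8.3 = 0.6024.

0.6024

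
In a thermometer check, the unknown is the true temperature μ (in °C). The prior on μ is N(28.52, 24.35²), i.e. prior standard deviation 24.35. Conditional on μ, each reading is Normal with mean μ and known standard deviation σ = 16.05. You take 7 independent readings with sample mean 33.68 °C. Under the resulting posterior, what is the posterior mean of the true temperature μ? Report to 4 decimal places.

33.3785

For Normal data with known variance σ², a Normal(μ₀, σ₀²) prior on μ is conjugate. Posterior precision = 1/σ₀² + n/σ²; posterior mean is the precision-weighted average of μ₀ and x̄.
n·x̄ = 7·33.68 = 235.76.
σ₀² = 24.35² = 592.9225, σ² = 16.05² = 257.6025; σ² + n·σ₀² = 257.6025 + 7·592.9225 = 4408.06.
Posterior mean = (μ₀/σ₀² + n·x̄/σ²)/(1/σ₀² + n/σ²) = (σ²·μ₀ + σ₀²·n·x̄)/(σ² + n·σ₀²) = (257.6025·28.52 + 592.9225·235.76)/4408.06 = 147134.2319/4408.06 = 33.3785.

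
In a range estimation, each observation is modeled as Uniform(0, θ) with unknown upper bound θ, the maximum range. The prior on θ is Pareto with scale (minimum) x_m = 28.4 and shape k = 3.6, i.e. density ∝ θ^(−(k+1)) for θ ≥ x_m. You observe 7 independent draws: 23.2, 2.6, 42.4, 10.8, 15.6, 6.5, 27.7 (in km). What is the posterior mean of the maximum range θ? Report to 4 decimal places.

46.8167

A Pareto(scale x_m, shape k) prior on the upper bound θ of Uniform(0, θ) is conjugate: posterior is Pareto(max(x_m, max xᵢ), k + n).
Sample maximum = 42.4; prior scale x_m = 28.4 → posterior scale = max = 42.4.
Posterior shape = 3.6 + 7 = 10.6.
E[θ|data] = k·x_m/(k−1) = 10.6·42.4/9.6 = 46.8167.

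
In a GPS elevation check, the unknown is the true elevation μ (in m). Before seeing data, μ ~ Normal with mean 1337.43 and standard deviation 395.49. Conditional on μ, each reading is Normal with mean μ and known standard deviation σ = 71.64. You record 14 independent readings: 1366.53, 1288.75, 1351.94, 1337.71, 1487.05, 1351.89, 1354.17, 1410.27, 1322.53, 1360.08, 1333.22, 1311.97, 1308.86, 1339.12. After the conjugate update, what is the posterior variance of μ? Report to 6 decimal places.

For Normal data with known variance σ², a Normal(μ₀, σ₀²) prior on μ is conjugate. Posterior precision = 1/σ₀² + n/σ²; posterior mean is the precision-weighted average of μ₀ and x̄.
σ₀² = 395.49² = 156412.3401, σ² = 71.64² = 5132.2896; σ² + n·σ₀² = 5132.2896 + 14·156412.3401 = 2194905.051.
Posterior precision = 1/σ₀² + n/σ² = 1/156412.3401 + 14/5132.2896 = (σ² + n·σ₀²)/(σ₀²σ²) = 2194905.051/(156412.3401·5132.2896); posterior variance σₙ² = σ₀²σ²/(σ² + n·σ₀²) = 156412.3401·5132.2896/2194905.051 = 365.734921.

365.734921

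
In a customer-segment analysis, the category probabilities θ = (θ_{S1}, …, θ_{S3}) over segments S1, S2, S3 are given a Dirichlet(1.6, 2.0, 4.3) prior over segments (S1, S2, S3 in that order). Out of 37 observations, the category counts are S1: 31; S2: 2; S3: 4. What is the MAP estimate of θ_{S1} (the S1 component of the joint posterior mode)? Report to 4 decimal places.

0.7542

The Dirichlet prior is conjugate to the Multinomial likelihood: each posterior αⱼ = prior αⱼ + observed count nⱼ.
Posterior concentration: (32.6, 4.0, 8.3), total = 44.9.
Joint mode component: (α_{S1}−1)/(Σα−K) = 31.6/41.9 = 0.7542.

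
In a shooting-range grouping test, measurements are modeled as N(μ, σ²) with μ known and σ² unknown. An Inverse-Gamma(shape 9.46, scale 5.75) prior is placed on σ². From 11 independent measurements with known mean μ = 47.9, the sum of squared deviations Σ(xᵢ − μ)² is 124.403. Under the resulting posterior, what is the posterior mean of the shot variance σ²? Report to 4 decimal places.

4.8676

With known mean μ and an Inverse-Gamma(α, β) prior on σ², the Normal likelihood is conjugate: posterior is Inv-Gamma(α + n/2, β + Σ(xᵢ−μ)²/2).
Posterior: Inv-Gamma(9.46 + 11/2, 5.75 + 124.403/2) = Inv-Gamma(14.96, 67.9515).
E[σ²|data] = β/(α−1) = 67.9515/13.96 = 4.8676.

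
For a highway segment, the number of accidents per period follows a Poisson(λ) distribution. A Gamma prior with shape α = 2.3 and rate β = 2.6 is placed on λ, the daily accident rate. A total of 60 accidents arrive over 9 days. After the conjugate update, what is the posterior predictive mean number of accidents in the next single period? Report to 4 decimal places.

With a Gamma(shape α, rate β) prior, the Poisson likelihood is conjugate: the posterior is Gamma(α + ΣXᵢ, β + n).
Posterior: Gamma(α+S, β+n) = Gamma(2.3+60, 2.6+9) = Gamma(62.3, 11.6).
The predictive distribution for one future period is NegBinom with mean α/β = 5.3707.

5.3707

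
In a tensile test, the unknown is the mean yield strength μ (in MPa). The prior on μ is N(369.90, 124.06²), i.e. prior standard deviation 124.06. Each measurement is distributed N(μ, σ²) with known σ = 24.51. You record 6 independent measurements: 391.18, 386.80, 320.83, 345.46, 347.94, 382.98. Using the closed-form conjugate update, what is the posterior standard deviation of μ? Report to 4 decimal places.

9.9738

For Normal data with known variance σ², a Normal(μ₀, σ₀²) prior on μ is conjugate. Posterior precision = 1/σ₀² + n/σ²; posterior mean is the precision-weighted average of μ₀ and x̄.
σ₀² = 124.06² = 15390.8836, σ² = 24.51² = 600.7401; σ² + n·σ₀² = 600.7401 + 6·15390.8836 = 92946.0417.
Posterior precision = 1/σ₀² + n/σ² = 1/15390.8836 + 6/600.7401 = (σ² + n·σ₀²)/(σ₀²σ²) = 92946.0417/(15390.8836·600.7401); posterior variance σₙ² = σ₀²σ²/(σ² + n·σ₀²) = 15390.8836·600.7401/92946.0417 = 99.476221.
Posterior SD = √σₙ² = √(15390.8836·600.7401/92946.0417) = 9.9738.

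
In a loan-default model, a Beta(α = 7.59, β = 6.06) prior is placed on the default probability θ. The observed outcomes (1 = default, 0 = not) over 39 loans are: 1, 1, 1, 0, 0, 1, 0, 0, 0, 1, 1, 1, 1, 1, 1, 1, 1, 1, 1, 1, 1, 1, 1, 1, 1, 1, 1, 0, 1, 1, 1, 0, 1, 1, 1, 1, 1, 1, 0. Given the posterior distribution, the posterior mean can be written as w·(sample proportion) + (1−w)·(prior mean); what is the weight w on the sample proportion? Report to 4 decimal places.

The Beta prior is conjugate to a Binomial/Bernoulli likelihood; the update adds successes to α and failures to β.
Posterior mean = (α₀+k)/(α₀+β₀+n) = [n/(α₀+β₀+n)]·(k/n) + [(α₀+β₀)/(α₀+β₀+n)]·α₀/(α₀+β₀), so only n and the prior enter the weight.
The weight on the data is w = n/(α₀+β₀+n) = 39/(7.59+6.06+39) = 39/52.65 = 0.7407.

0.7407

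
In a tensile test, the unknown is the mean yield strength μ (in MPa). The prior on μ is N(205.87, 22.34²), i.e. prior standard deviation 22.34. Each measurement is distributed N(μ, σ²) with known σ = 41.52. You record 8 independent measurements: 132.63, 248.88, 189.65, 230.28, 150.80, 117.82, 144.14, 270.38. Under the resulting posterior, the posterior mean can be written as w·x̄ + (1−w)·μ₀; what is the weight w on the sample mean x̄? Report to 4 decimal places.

0.6984

For Normal data with known variance σ², a Normal(μ₀, σ₀²) prior on μ is conjugate. Posterior precision = 1/σ₀² + n/σ²; posterior mean is the precision-weighted average of μ₀ and x̄.
σ₀² = 22.34² = 499.0756, σ² = 41.52² = 1723.9104. Prior precision 1/σ₀² = 1/499.0756; data precision n/σ² = 8/1723.9104.
w = (n/σ²)/(1/σ₀² + n/σ²) = n·σ₀²/(σ² + n·σ₀²) = 8·499.0756/(1723.9104 + 8·499.0756) = 3992.6048/5716.5152 = 0.6984.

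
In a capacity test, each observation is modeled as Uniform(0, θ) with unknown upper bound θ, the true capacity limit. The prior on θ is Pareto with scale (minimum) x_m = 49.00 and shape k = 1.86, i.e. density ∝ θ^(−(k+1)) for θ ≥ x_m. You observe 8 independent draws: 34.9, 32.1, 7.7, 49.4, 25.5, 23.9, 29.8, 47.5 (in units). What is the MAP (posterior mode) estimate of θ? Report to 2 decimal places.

A Pareto(scale x_m, shape k) prior on the upper bound θ of Uniform(0, θ) is conjugate: posterior is Pareto(max(x_m, max xᵢ), k + n).
Sample maximum = 49.4; prior scale x_m = 49.00 → posterior scale = max = 49.40.
Posterior shape = 1.86 + 8 = 9.86.
The Pareto density is decreasing on [x_m, ∞), so the mode is x_m = 49.40.

49.40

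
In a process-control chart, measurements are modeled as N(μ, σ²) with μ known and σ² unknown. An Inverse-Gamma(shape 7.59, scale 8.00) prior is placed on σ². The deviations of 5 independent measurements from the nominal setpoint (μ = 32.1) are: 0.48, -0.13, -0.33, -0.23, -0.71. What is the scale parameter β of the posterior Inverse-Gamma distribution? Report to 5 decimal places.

With known mean μ and an Inverse-Gamma(α, β) prior on σ², the Normal likelihood is conjugate: posterior is Inv-Gamma(α + n/2, β + Σ(xᵢ−μ)²/2).
Σ(xᵢ−μ)² = (0.48)² + (-0.13)² + (-0.33)² + (-0.23)² + (-0.71)² = 0.9132.
Posterior: Inv-Gamma(7.59 + 5/2, 8.00 + 0.9132/2) = Inv-Gamma(10.09, 8.45660).
Posterior β = 8.45660.

8.45660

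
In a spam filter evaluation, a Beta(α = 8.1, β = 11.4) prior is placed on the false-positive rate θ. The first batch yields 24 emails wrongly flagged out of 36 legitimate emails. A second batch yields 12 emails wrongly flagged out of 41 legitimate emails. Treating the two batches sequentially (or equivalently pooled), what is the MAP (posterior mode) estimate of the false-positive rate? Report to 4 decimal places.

The Beta prior is conjugate to a Binomial/Bernoulli likelihood; the update adds successes to α and failures to β.
After batch 1: Beta(8.1+24, 11.4+12) = Beta(32.1, 23.4).
After batch 2: Beta(32.1+12, 23.4+29) = Beta(44.1, 52.4).
Mode of Beta(a,b) for a,b>1 is (a−1)/(a+b−2) = 43.1/94.5 = 0.4561.

0.4561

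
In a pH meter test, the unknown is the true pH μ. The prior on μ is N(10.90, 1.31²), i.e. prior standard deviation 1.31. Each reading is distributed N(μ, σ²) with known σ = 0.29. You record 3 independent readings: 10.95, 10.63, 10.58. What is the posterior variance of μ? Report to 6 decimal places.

0.027583

For Normal data with known variance σ², a Normal(μ₀, σ₀²) prior on μ is conjugate. Posterior precision = 1/σ₀² + n/σ²; posterior mean is the precision-weighted average of μ₀ and x̄.
σ₀² = 1.31² = 1.7161, σ² = 0.29² = 0.0841; σ² + n·σ₀² = 0.0841 + 3·1.7161 = 5.2324.
Posterior precision = 1/σ₀² + n/σ² = 1/1.7161 + 3/0.0841 = (σ² + n·σ₀²)/(σ₀²σ²) = 5.2324/(1.7161·0.0841); posterior variance σₙ² = σ₀²σ²/(σ² + n·σ₀²) = 1.7161·0.0841/5.2324 = 0.027583.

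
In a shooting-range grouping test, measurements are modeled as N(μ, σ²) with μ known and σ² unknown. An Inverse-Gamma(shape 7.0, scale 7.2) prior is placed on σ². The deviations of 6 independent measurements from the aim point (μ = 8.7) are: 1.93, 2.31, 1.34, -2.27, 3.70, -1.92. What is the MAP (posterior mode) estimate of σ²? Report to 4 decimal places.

2.1721

With known mean μ and an Inverse-Gamma(α, β) prior on σ², the Normal likelihood is conjugate: posterior is Inv-Gamma(α + n/2, β + Σ(xᵢ−μ)²/2).
Σ(xᵢ−μ)² = (1.93)² + (2.31)² + (1.34)² + (-2.27)² + (3.70)² + (-1.92)² = 33.3859.
Posterior: Inv-Gamma(7.0 + 6/2, 7.2 + 33.3859/2) = Inv-Gamma(10.00, 23.89295).
Mode = β/(α+1) = 23.89295/11.00 = 2.1721.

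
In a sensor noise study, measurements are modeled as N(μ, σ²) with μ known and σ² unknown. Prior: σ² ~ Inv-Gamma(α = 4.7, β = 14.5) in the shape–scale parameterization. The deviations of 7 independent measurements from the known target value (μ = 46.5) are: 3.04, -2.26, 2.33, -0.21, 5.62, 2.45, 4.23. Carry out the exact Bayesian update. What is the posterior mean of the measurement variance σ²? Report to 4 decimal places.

7.2432

With known mean μ and an Inverse-Gamma(α, β) prior on σ², the Normal likelihood is conjugate: posterior is Inv-Gamma(α + n/2, β + Σ(xᵢ−μ)²/2).
Σ(xᵢ−μ)² = (3.04)² + (-2.26)² + (2.33)² + (-0.21)² + (5.62)² + (2.45)² + (4.23)² = 75.3020.
Posterior: Inv-Gamma(4.7 + 7/2, 14.5 + 75.3020/2) = Inv-Gamma(8.20, 52.15100).
E[σ²|data] = β/(α−1) = 52.15100/7.20 = 7.2432.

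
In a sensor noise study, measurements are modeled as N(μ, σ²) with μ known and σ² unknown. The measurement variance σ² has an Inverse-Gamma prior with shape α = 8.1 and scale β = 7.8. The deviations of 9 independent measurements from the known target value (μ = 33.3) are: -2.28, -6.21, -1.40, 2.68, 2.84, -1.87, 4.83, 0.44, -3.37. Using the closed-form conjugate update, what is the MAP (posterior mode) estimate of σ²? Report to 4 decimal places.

4.2260

With known mean μ and an Inverse-Gamma(α, β) prior on σ², the Normal likelihood is conjugate: posterior is Inv-Gamma(α + n/2, β + Σ(xᵢ−μ)²/2).
Σ(xᵢ−μ)² = (-2.28)² + (-6.21)² + (-1.40)² + (2.68)² + (2.84)² + (-1.87)² + (4.83)² + (0.44)² + (-3.37)² = 99.3468.
Posterior: Inv-Gamma(8.1 + 9/2, 7.8 + 99.3468/2) = Inv-Gamma(12.60, 57.47340).
Mode = β/(α+1) = 57.47340/13.60 = 4.2260.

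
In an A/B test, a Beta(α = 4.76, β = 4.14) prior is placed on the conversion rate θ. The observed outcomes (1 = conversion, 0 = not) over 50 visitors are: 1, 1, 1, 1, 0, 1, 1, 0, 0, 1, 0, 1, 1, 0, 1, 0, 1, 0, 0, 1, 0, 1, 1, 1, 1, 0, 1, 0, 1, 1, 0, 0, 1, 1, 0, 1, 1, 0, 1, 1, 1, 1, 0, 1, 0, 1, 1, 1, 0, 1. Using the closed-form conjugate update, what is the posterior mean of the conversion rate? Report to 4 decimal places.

0.6241

The Beta prior is conjugate to a Binomial/Bernoulli likelihood; the update adds successes to α and failures to β.
Posterior: Beta(α+k, β+n−k) = Beta(4.76+32, 4.14+18) = Beta(36.76, 22.14).
Posterior mean = α/(α+β) = 36.76/58.90 = 0.6241.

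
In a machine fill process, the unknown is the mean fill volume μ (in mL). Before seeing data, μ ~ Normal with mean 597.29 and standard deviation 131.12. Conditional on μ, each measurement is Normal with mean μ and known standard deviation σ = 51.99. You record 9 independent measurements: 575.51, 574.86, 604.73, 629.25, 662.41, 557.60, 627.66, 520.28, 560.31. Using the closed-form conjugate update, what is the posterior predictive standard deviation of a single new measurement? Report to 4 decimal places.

54.7552

For Normal data with known variance σ², a Normal(μ₀, σ₀²) prior on μ is conjugate. Posterior precision = 1/σ₀² + n/σ²; posterior mean is the precision-weighted average of μ₀ and x̄.
σ₀² = 131.12² = 17192.4544, σ² = 51.99² = 2702.9601; σ² + n·σ₀² = 2702.9601 + 9·17192.4544 = 157435.0497.
Posterior precision = 1/σ₀² + n/σ² = 1/17192.4544 + 9/2702.9601 = (σ² + n·σ₀²)/(σ₀²σ²) = 157435.0497/(17192.4544·2702.9601); posterior variance σₙ² = σ₀²σ²/(σ² + n·σ₀²) = 17192.4544·2702.9601/157435.0497 = 295.172634.
Predictive variance for one new observation = σₙ² + σ² = 17192.4544·2702.9601/157435.0497 + 2702.9601 = σ²·(σ₀² + 157435.0497)/157435.0497 = 2702.9601·174627.5041/157435.0497 = 2998.132734; SD = √(2702.9601·174627.5041/157435.0497) = 54.7552.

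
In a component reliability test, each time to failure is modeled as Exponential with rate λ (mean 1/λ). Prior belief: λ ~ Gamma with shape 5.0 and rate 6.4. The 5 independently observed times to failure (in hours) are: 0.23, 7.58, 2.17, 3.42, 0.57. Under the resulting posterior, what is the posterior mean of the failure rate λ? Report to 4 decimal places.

With a Gamma(shape α, rate β) prior on the exponential rate λ, the posterior after n observations with total T = Σxᵢ is Gamma(α+n, β+T).
Sum of observations T = 13.97 hours; n = 5.
Posterior: Gamma(5.0+5, 6.4+13.97) = Gamma(10.0, 20.37).
Posterior mean of λ = α/β = 10.0/20.37 = 0.4909.

0.4909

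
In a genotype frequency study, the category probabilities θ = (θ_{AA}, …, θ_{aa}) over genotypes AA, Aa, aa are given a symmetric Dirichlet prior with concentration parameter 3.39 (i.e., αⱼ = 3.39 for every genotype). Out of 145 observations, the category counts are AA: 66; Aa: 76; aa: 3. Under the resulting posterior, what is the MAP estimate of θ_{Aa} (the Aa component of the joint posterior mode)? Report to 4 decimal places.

The Dirichlet prior is conjugate to the Multinomial likelihood: each posterior αⱼ = prior αⱼ + observed count nⱼ.
Posterior concentration: (69.39, 79.39, 6.39), total = 155.17.
Joint mode component: (α_{Aa}−1)/(Σα−K) = 78.39/152.17 = 0.5151.

0.5151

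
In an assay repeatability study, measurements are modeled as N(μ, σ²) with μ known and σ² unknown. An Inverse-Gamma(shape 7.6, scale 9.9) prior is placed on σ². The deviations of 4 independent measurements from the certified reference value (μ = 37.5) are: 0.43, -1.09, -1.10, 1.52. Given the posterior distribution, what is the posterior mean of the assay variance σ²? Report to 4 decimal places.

1.4357

With known mean μ and an Inverse-Gamma(α, β) prior on σ², the Normal likelihood is conjugate: posterior is Inv-Gamma(α + n/2, β + Σ(xᵢ−μ)²/2).
Σ(xᵢ−μ)² = (0.43)² + (-1.09)² + (-1.10)² + (1.52)² = 4.8934.
Posterior: Inv-Gamma(7.6 + 4/2, 9.9 + 4.8934/2) = Inv-Gamma(9.60, 12.34670).
E[σ²|data] = β/(α−1) = 12.34670/8.60 = 1.4357.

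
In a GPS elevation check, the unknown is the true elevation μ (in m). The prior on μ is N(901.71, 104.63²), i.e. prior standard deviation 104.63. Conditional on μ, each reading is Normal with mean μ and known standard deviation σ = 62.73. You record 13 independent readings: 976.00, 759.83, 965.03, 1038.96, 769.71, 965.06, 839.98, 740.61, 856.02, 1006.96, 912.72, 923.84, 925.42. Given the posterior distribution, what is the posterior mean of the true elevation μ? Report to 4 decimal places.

For Normal data with known variance σ², a Normal(μ₀, σ₀²) prior on μ is conjugate. Posterior precision = 1/σ₀² + n/σ²; posterior mean is the precision-weighted average of μ₀ and x̄.
Σxᵢ = 976.00 + 759.83 + 965.03 + 1038.96 + 769.71 + 965.06 + 839.98 + 740.61 + 856.02 + 1006.96 + 912.72 + 923.84 + 925.42 = 11680.14, so n·x̄ = 11680.14.
σ₀² = 104.63² = 10947.4369, σ² = 62.73² = 3935.0529; σ² + n·σ₀² = 3935.0529 + 13·10947.4369 = 146251.7326.
Posterior mean = (μ₀/σ₀² + n·x̄/σ²)/(1/σ₀² + n/σ²) = (σ²·μ₀ + σ₀²·n·x̄)/(σ² + n·σ₀²) = (3935.0529·901.71 + 10947.4369·11680.14)/146251.7326 = 131415872.183625/146251.7326 = 898.5594.

898.5594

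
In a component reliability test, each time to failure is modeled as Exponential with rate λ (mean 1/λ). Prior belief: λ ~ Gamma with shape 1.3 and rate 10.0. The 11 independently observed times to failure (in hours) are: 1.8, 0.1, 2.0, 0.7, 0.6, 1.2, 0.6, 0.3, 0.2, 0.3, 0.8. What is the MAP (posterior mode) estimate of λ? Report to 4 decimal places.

With a Gamma(shape α, rate β) prior on the exponential rate λ, the posterior after n observations with total T = Σxᵢ is Gamma(α+n, β+T).
Sum of observations T = 8.6 hours; n = 11.
Posterior: Gamma(1.3+11, 10.0+8.6) = Gamma(12.3, 18.6).
Mode = (α−1)/β = 0.6075.

0.6075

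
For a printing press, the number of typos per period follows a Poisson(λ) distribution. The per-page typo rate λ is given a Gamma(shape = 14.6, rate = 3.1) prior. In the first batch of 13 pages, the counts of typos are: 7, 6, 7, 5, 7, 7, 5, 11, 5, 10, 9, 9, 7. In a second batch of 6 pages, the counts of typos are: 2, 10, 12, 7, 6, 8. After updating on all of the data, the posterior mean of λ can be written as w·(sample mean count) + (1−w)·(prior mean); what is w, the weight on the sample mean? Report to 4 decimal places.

0.8597

With a Gamma(shape α, rate β) prior, the Poisson likelihood is conjugate: the posterior is Gamma(α + ΣXᵢ, β + n).
Total number of pages: n = 13 + 6 = 19.
Posterior mean = (α₀+S)/(β₀+n) = [n/(β₀+n)]·(S/n) + [β₀/(β₀+n)]·(α₀/β₀), so only n and β₀ enter the weight.
Weight on data w = n/(β₀+n) = 19/(3.1+19) = 19/22.1 = 0.8597.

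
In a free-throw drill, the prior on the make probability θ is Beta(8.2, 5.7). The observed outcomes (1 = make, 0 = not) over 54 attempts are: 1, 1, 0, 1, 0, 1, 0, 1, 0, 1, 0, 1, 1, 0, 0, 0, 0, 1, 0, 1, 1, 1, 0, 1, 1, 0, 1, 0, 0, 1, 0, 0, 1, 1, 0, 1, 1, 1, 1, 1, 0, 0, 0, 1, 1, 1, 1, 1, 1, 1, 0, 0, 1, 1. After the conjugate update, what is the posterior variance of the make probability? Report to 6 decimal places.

The Beta prior is conjugate to a Binomial/Bernoulli likelihood; the update adds successes to α and failures to β.
Posterior: Beta(α+k, β+n−k) = Beta(8.2+32, 5.7+22) = Beta(40.2, 27.7).
Var = αβ/((α+β)²(α+β+1)) = 40.2·27.7/(67.9²·68.9) = 0.003505.

0.003505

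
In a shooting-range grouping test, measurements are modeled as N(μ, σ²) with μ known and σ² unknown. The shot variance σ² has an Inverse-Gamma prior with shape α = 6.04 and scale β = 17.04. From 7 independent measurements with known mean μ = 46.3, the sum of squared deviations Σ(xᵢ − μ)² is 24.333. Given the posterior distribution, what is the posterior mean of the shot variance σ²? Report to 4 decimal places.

With known mean μ and an Inverse-Gamma(α, β) prior on σ², the Normal likelihood is conjugate: posterior is Inv-Gamma(α + n/2, β + Σ(xᵢ−μ)²/2).
Posterior: Inv-Gamma(6.04 + 7/2, 17.04 + 24.333/2) = Inv-Gamma(9.54, 29.2065).
E[σ²|data] = β/(α−1) = 29.2065/8.54 = 3.4200.

3.4200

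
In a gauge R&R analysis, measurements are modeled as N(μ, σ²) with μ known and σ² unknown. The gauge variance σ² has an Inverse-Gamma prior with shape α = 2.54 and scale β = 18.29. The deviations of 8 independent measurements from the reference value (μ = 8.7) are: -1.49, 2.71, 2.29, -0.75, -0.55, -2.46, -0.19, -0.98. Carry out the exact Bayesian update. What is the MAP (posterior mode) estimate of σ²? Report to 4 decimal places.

With known mean μ and an Inverse-Gamma(α, β) prior on σ², the Normal likelihood is conjugate: posterior is Inv-Gamma(α + n/2, β + Σ(xᵢ−μ)²/2).
Σ(xᵢ−μ)² = (-1.49)² + (2.71)² + (2.29)² + (-0.75)² + (-0.55)² + (-2.46)² + (-0.19)² + (-0.98)² = 22.7214.
Posterior: Inv-Gamma(2.54 + 8/2, 18.29 + 22.7214/2) = Inv-Gamma(6.54, 29.65070).
Mode = β/(α+1) = 29.65070/7.54 = 3.9325.

3.9325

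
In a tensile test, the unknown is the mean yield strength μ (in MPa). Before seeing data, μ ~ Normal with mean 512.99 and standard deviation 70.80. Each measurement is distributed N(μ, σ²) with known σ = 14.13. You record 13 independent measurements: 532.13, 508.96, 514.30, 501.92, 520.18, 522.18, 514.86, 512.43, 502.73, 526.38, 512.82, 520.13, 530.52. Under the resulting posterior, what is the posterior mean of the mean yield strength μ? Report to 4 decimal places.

For Normal data with known variance σ², a Normal(μ₀, σ₀²) prior on μ is conjugate. Posterior precision = 1/σ₀² + n/σ²; posterior mean is the precision-weighted average of μ₀ and x̄.
Σxᵢ = 532.13 + 508.96 + 514.30 + 501.92 + 520.18 + 522.18 + 514.86 + 512.43 + 502.73 + 526.38 + 512.82 + 520.13 + 530.52 = 6719.54, so n·x̄ = 6719.54.
σ₀² = 70.80² = 5012.64, σ² = 14.13² = 199.6569; σ² + n·σ₀² = 199.6569 + 13·5012.64 = 65363.9769.
Posterior mean = (μ₀/σ₀² + n·x̄/σ²)/(1/σ₀² + n/σ²) = (σ²·μ₀ + σ₀²·n·x̄)/(σ² + n·σ₀²) = (199.6569·512.99 + 5012.64·6719.54)/65363.9769 = 33785056.978731/65363.9769 = 516.8758.

516.8758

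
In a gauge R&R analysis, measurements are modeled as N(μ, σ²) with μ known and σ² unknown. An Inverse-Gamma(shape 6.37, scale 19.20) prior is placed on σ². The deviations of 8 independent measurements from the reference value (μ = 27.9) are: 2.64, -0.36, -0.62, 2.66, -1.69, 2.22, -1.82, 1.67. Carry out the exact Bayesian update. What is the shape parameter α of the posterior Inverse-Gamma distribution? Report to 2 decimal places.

With known mean μ and an Inverse-Gamma(α, β) prior on σ², the Normal likelihood is conjugate: posterior is Inv-Gamma(α + n/2, β + Σ(xᵢ−μ)²/2).
Σ(xᵢ−μ)² = (2.64)² + (-0.36)² + (-0.62)² + (2.66)² + (-1.69)² + (2.22)² + (-1.82)² + (1.67)² = 28.4450.
Posterior: Inv-Gamma(6.37 + 8/2, 19.20 + 28.4450/2) = Inv-Gamma(10.37, 33.42250).
Posterior α = 10.37.

10.37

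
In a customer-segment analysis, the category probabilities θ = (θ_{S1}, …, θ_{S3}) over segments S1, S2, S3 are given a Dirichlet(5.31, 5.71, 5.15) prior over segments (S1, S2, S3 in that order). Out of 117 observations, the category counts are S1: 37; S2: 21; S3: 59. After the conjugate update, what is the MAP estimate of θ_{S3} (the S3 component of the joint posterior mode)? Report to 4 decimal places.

0.4851

The Dirichlet prior is conjugate to the Multinomial likelihood: each posterior αⱼ = prior αⱼ + observed count nⱼ.
Posterior concentration: (42.31, 26.71, 64.15), total = 133.17.
Joint mode component: (α_{S3}−1)/(Σα−K) = 63.15/130.17 = 0.4851.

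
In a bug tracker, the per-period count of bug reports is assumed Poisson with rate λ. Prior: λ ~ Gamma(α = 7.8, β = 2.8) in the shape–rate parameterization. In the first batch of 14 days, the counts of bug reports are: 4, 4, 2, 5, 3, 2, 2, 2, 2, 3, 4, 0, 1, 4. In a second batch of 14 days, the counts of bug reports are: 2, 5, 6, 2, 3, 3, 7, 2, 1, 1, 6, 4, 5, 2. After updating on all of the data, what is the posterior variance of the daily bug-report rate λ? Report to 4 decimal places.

With a Gamma(shape α, rate β) prior, the Poisson likelihood is conjugate: the posterior is Gamma(α + ΣXᵢ, β + n).
Batch 1: sum of counts S = 38 over n = 14 days.
After batch 1: Gamma(α+S, β+n) = Gamma(7.8+38, 2.8+14) = Gamma(45.8, 16.8).
Batch 2: sum of counts S = 49 over n = 14 days.
After batch 2: Gamma(α+S, β+n) = Gamma(45.8+49, 16.8+14) = Gamma(94.8, 30.8).
Var = α/β² = 94.8/30.8² = 0.0999.

0.0999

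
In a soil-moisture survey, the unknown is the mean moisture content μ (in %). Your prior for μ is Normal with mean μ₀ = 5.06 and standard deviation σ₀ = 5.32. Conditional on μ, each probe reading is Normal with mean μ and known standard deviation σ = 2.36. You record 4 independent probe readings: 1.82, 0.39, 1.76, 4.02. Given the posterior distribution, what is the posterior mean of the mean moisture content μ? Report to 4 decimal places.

2.1411

For Normal data with known variance σ², a Normal(μ₀, σ₀²) prior on μ is conjugate. Posterior precision = 1/σ₀² + n/σ²; posterior mean is the precision-weighted average of μ₀ and x̄.
Σxᵢ = 1.82 + 0.39 + 1.76 + 4.02 = 7.99, so n·x̄ = 7.99.
σ₀² = 5.32² = 28.3024, σ² = 2.36² = 5.5696; σ² + n·σ₀² = 5.5696 + 4·28.3024 = 118.7792.
Posterior mean = (μ₀/σ₀² + n·x̄/σ²)/(1/σ₀² + n/σ²) = (σ²·μ₀ + σ₀²·n·x̄)/(σ² + n·σ₀²) = (5.5696·5.06 + 28.3024·7.99)/118.7792 = 254.318352/118.7792 = 2.1411.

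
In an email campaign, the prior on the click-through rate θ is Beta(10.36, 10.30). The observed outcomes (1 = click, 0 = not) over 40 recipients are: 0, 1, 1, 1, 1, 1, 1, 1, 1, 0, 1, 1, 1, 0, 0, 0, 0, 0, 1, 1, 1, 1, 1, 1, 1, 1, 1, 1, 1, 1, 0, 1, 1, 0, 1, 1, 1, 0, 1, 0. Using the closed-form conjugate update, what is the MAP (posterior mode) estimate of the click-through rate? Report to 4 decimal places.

The Beta prior is conjugate to a Binomial/Bernoulli likelihood; the update adds successes to α and failures to β.
Posterior: Beta(α+k, β+n−k) = Beta(10.36+29, 10.30+11) = Beta(39.36, 21.30).
Mode of Beta(a,b) for a,b>1 is (a−1)/(a+b−2) = 38.36/58.66 = 0.6539.

0.6539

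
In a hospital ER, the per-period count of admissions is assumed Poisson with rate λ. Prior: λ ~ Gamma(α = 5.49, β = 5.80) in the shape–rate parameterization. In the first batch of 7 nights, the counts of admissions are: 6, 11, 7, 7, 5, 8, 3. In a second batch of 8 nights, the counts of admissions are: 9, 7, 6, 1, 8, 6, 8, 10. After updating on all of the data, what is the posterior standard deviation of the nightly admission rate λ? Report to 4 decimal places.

With a Gamma(shape α, rate β) prior, the Poisson likelihood is conjugate: the posterior is Gamma(α + ΣXᵢ, β + n).
Batch 1: sum of counts S = 47 over n = 7 nights.
After batch 1: Gamma(α+S, β+n) = Gamma(5.49+47, 5.80+7) = Gamma(52.49, 12.80).
Batch 2: sum of counts S = 55 over n = 8 nights.
After batch 2: Gamma(α+S, β+n) = Gamma(52.49+55, 12.80+8) = Gamma(107.49, 20.80).
SD = √α/β = √107.49/20.80 = 0.4984.

0.4984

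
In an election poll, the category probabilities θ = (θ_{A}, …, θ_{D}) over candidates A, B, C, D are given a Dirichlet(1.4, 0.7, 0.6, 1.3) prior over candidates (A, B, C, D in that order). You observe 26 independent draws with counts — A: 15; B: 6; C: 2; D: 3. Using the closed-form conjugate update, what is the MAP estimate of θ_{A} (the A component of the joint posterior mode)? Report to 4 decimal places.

The Dirichlet prior is conjugate to the Multinomial likelihood: each posterior αⱼ = prior αⱼ + observed count nⱼ.
Posterior concentration: (16.4, 6.7, 2.6, 4.3), total = 30.0.
Joint mode component: (α_{A}−1)/(Σα−K) = 15.4/26.0 = 0.5923.

0.5923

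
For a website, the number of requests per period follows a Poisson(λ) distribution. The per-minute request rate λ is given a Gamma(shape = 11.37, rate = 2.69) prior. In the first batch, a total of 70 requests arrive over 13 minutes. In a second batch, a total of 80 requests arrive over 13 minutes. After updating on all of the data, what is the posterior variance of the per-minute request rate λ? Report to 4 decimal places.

0.1960

With a Gamma(shape α, rate β) prior, the Poisson likelihood is conjugate: the posterior is Gamma(α + ΣXᵢ, β + n).
After batch 1: Gamma(α+S, β+n) = Gamma(11.37+70, 2.69+13) = Gamma(81.37, 15.69).
After batch 2: Gamma(α+S, β+n) = Gamma(81.37+80, 15.69+13) = Gamma(161.37, 28.69).
Var = α/β² = 161.37/28.69² = 0.1960.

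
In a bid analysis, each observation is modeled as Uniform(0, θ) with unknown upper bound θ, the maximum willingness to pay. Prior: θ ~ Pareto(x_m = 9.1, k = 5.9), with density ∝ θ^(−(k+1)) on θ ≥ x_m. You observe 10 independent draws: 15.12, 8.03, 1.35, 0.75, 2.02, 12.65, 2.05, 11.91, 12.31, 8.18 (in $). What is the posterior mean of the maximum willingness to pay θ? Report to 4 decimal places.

16.1348

A Pareto(scale x_m, shape k) prior on the upper bound θ of Uniform(0, θ) is conjugate: posterior is Pareto(max(x_m, max xᵢ), k + n).
Sample maximum = 15.12; prior scale x_m = 9.1 → posterior scale = max = 15.12.
Posterior shape = 5.9 + 10 = 15.9.
E[θ|data] = k·x_m/(k−1) = 15.9·15.12/14.9 = 16.1348.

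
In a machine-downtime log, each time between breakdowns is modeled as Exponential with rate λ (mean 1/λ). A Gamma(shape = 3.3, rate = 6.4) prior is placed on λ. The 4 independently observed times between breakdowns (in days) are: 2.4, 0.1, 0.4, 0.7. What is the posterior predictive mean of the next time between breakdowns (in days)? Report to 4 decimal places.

1.5873

With a Gamma(shape α, rate β) prior on the exponential rate λ, the posterior after n observations with total T = Σxᵢ is Gamma(α+n, β+T).
Sum of observations T = 3.6 days; n = 4.
Posterior: Gamma(3.3+4, 6.4+3.6) = Gamma(7.3, 10.0).
The predictive distribution for the next observation is Lomax; its mean is β/(α−1) = 10.0/6.3 = 1.5873.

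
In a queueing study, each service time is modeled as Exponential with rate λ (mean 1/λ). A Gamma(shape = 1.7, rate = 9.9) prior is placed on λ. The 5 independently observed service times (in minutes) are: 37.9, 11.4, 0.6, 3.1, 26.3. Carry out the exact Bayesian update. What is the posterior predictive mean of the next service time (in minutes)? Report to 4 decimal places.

15.6491

With a Gamma(shape α, rate β) prior on the exponential rate λ, the posterior after n observations with total T = Σxᵢ is Gamma(α+n, β+T).
Sum of observations T = 79.3 minutes; n = 5.
Posterior: Gamma(1.7+5, 9.9+79.3) = Gamma(6.7, 89.2).
The predictive distribution for the next observation is Lomax; its mean is β/(α−1) = 89.2/5.7 = 15.6491.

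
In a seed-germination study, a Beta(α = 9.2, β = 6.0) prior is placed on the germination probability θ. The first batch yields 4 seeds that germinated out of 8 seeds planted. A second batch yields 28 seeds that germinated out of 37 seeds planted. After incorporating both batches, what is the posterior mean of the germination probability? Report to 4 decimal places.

The Beta prior is conjugate to a Binomial/Bernoulli likelihood; the update adds successes to α and failures to β.
After batch 1: Beta(9.2+4, 6.0+4) = Beta(13.2, 10.0).
After batch 2: Beta(13.2+28, 10.0+9) = Beta(41.2, 19.0).
Posterior mean = α/(α+β) = 41.2/60.2 = 0.6844.

0.6844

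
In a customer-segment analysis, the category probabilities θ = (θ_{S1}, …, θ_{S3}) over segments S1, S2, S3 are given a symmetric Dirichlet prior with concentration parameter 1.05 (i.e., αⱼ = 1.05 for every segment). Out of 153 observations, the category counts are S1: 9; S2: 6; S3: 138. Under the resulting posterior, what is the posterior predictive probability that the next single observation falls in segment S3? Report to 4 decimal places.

0.8905

The Dirichlet prior is conjugate to the Multinomial likelihood: each posterior αⱼ = prior αⱼ + observed count nⱼ.
Posterior concentration: (10.05, 7.05, 139.05), total = 156.15.
P(next = S3 | data) = α_{S3}/Σα = 0.8905.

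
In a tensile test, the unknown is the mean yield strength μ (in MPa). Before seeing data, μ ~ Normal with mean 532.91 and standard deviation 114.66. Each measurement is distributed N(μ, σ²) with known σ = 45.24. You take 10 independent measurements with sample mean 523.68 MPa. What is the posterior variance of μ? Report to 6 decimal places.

201.528448

For Normal data with known variance σ², a Normal(μ₀, σ₀²) prior on μ is conjugate. Posterior precision = 1/σ₀² + n/σ²; posterior mean is the precision-weighted average of μ₀ and x̄.
σ₀² = 114.66² = 13146.9156, σ² = 45.24² = 2046.6576; σ² + n·σ₀² = 2046.6576 + 10·13146.9156 = 133515.8136.
Posterior precision = 1/σ₀² + n/σ² = 1/13146.9156 + 10/2046.6576 = (σ² + n·σ₀²)/(σ₀²σ²) = 133515.8136/(13146.9156·2046.6576); posterior variance σₙ² = σ₀²σ²/(σ² + n·σ₀²) = 13146.9156·2046.6576/133515.8136 = 201.528448.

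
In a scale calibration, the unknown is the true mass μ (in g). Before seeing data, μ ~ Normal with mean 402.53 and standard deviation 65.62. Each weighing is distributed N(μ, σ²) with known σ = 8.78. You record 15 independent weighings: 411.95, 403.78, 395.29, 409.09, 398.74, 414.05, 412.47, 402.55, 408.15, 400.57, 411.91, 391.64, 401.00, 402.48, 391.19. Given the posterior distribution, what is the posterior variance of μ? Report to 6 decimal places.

For Normal data with known variance σ², a Normal(μ₀, σ₀²) prior on μ is conjugate. Posterior precision = 1/σ₀² + n/σ²; posterior mean is the precision-weighted average of μ₀ and x̄.
σ₀² = 65.62² = 4305.9844, σ² = 8.78² = 77.0884; σ² + n·σ₀² = 77.0884 + 15·4305.9844 = 64666.8544.
Posterior precision = 1/σ₀² + n/σ² = 1/4305.9844 + 15/77.0884 = (σ² + n·σ₀²)/(σ₀²σ²) = 64666.8544/(4305.9844·77.0884); posterior variance σₙ² = σ₀²σ²/(σ² + n·σ₀²) = 4305.9844·77.0884/64666.8544 = 5.133100.

5.133100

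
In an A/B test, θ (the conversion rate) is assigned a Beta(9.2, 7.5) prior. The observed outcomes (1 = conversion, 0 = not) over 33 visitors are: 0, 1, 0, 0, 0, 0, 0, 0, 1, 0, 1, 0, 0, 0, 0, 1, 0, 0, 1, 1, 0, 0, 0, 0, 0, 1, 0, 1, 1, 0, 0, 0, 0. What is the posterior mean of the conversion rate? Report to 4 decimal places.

0.3662

The Beta prior is conjugate to a Binomial/Bernoulli likelihood; the update adds successes to α and failures to β.
Posterior: Beta(α+k, β+n−k) = Beta(9.2+9, 7.5+24) = Beta(18.2, 31.5).
Posterior mean = α/(α+β) = 18.2/49.7 = 0.3662.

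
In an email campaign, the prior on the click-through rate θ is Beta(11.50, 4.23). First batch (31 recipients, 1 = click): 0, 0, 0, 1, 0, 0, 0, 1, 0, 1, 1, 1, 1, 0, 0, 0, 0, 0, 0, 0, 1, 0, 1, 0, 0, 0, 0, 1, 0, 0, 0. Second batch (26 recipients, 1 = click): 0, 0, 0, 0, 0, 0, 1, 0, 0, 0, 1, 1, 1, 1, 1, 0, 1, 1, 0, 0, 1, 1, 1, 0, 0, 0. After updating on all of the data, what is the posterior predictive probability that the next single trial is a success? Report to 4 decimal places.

The Beta prior is conjugate to a Binomial/Bernoulli likelihood; the update adds successes to α and failures to β.
After batch 1: Beta(11.50+9, 4.23+22) = Beta(20.50, 26.23).
After batch 2: Beta(20.50+11, 26.23+15) = Beta(31.50, 41.23).
For a single future Bernoulli trial, P(success | data) = α/(α+β) = 0.4331.

0.4331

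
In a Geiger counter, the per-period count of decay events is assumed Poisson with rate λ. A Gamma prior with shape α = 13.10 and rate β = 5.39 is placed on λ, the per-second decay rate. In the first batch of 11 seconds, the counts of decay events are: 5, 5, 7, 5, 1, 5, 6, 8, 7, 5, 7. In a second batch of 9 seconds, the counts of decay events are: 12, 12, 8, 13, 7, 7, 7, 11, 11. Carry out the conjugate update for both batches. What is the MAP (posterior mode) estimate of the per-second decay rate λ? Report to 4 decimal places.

With a Gamma(shape α, rate β) prior, the Poisson likelihood is conjugate: the posterior is Gamma(α + ΣXᵢ, β + n).
Batch 1: sum of counts S = 61 over n = 11 seconds.
After batch 1: Gamma(α+S, β+n) = Gamma(13.10+61, 5.39+11) = Gamma(74.10, 16.39).
Batch 2: sum of counts S = 88 over n = 9 seconds.
After batch 2: Gamma(α+S, β+n) = Gamma(74.10+88, 16.39+9) = Gamma(162.10, 25.39).
Mode of Gamma(α,β) for α≥1 is (α−1)/β = 161.10/25.39 = 6.3450.

6.3450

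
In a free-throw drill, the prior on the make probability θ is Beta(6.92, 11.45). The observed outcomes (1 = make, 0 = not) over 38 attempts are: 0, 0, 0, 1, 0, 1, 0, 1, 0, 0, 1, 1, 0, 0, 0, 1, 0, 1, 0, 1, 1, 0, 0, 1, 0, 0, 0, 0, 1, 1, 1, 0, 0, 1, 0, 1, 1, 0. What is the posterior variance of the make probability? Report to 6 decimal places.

0.004206

The Beta prior is conjugate to a Binomial/Bernoulli likelihood; the update adds successes to α and failures to β.
Posterior: Beta(α+k, β+n−k) = Beta(6.92+16, 11.45+22) = Beta(22.92, 33.45).
Var = αβ/((α+β)²(α+β+1)) = 22.92·33.45/(56.37²·57.37) = 0.004206.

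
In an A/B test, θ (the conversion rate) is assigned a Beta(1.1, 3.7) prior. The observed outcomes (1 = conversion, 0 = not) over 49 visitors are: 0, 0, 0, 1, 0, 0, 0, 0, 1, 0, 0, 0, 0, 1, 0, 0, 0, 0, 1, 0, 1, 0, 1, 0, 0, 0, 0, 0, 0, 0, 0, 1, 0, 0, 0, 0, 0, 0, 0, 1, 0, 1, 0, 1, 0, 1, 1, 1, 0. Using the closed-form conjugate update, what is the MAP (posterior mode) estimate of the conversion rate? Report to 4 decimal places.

0.2529

The Beta prior is conjugate to a Binomial/Bernoulli likelihood; the update adds successes to α and failures to β.
Posterior: Beta(α+k, β+n−k) = Beta(1.1+13, 3.7+36) = Beta(14.1, 39.7).
Mode of Beta(a,b) for a,b>1 is (a−1)/(a+b−2) = 13.1/51.8 = 0.2529.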